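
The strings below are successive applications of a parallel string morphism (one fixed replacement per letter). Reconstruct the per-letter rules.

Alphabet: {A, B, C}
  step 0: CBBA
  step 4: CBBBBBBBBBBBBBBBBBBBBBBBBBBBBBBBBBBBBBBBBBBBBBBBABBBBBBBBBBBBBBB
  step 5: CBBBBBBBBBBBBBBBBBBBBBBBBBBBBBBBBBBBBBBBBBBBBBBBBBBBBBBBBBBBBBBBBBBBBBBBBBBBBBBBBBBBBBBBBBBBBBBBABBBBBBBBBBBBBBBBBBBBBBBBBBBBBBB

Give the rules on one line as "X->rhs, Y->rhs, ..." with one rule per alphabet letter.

  step 4 ⇒ step 5: CBBBBBBBBBBBBBBBBBBBBBBBBBBBBBBBBBBBBBBBBBBBBBBBABBBBBBBBBBBBBBB ⇒ CB·BB·BB·BB·BB·BB·BB·BB·BB·BB·BB·BB·BB·BB·BB·BB·BB·BB·BB·BB·BB·BB·BB·BB·BB·BB·BB·BB·BB·BB·BB·BB·BB·BB·BB·BB·BB·BB·BB·BB·BB·BB·BB·BB·BB·BB·BB·BB·AB·BB·BB·BB·BB·BB·BB·BB·BB·BB·BB·BB·BB·BB·BB·BB
    A ↦ AB
    B ↦ BB
    C ↦ CB

A->AB, B->BB, C->CB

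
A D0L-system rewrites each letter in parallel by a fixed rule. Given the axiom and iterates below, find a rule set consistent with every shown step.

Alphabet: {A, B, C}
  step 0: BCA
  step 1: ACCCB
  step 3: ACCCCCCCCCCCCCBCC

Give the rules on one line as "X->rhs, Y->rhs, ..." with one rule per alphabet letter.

A->B, B->AC, C->CC

  step 0 ⇒ step 1: BCA ⇒ AC·CC·B
    A ↦ B
    B ↦ AC
    C ↦ CC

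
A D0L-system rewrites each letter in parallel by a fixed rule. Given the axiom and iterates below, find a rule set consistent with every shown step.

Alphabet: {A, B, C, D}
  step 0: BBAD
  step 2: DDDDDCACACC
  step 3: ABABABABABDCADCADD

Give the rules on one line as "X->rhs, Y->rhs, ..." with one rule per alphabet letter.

A->CA, B->CC, C->D, D->AB

  step 2 ⇒ step 3: DDDDDCACACC ⇒ AB·AB·AB·AB·AB·D·CA·D·CA·D·D
    A ↦ CA
    C ↦ D
    D ↦ AB
    B ↦ CC  (constrained at step 0)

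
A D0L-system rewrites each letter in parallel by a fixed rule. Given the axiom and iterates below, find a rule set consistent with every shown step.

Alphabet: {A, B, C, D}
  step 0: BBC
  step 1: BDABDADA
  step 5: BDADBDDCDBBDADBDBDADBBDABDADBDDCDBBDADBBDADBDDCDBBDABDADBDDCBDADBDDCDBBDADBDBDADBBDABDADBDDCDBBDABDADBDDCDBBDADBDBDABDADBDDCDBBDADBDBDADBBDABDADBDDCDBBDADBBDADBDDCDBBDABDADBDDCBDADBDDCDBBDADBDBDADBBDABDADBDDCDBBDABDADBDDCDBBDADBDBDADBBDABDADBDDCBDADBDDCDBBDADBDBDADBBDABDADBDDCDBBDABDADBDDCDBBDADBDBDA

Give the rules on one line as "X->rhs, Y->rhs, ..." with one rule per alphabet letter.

A->DDC, B->BDA, C->DA, D->DB

  step 0 ⇒ step 1: BBC ⇒ BDA·BDA·DA
    B ↦ BDA
    C ↦ DA
    A ↦ DDC  (constrained at step 1)
    D ↦ DB  (constrained at step 1)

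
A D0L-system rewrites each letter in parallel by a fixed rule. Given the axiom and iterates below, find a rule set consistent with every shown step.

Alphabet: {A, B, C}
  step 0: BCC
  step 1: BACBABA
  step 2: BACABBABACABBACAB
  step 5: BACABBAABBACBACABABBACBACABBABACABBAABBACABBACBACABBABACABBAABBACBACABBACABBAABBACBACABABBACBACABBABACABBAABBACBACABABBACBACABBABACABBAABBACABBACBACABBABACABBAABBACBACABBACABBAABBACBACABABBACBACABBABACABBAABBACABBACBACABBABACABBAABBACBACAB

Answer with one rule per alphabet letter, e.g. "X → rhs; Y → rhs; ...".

A->AB, B->BAC, C->BA

  step 1 ⇒ step 2: BACBABA ⇒ BAC·AB·BA·BAC·AB·BAC·AB
    A ↦ AB
    B ↦ BAC
    C ↦ BA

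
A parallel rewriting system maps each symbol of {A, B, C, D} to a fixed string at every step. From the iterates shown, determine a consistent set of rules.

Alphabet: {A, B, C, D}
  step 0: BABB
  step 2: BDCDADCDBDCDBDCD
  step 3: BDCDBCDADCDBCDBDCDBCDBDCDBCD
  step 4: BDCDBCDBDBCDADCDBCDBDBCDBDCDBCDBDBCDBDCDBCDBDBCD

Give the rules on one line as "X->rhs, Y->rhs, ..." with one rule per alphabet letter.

  step 3 ⇒ step 4: BDCDBCDADCDBCDBDCDBCDBDCDBCD ⇒ BD·CD·B·CD·BD·B·CD·AD·CD·B·CD·BD·B·CD·BD·CD·B·CD·BD·B·CD·BD·CD·B·CD·BD·B·CD
    A ↦ AD
    B ↦ BD
    C ↦ B
    D ↦ CD

A->AD, B->BD, C->B, D->CD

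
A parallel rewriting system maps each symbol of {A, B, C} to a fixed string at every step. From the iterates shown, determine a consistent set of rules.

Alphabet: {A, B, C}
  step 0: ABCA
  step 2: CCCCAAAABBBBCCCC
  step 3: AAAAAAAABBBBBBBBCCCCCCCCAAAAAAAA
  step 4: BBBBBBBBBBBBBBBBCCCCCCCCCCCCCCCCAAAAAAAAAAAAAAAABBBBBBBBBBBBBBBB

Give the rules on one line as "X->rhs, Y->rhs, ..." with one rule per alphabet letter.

  step 3 ⇒ step 4: AAAAAAAABBBBBBBBCCCCCCCCAAAAAAAA ⇒ BB·BB·BB·BB·BB·BB·BB·BB·CC·CC·CC·CC·CC·CC·CC·CC·AA·AA·AA·AA·AA·AA·AA·AA·BB·BB·BB·BB·BB·BB·BB·BB
    A ↦ BB
    B ↦ CC
    C ↦ AA

A->BB, B->CC, C->AA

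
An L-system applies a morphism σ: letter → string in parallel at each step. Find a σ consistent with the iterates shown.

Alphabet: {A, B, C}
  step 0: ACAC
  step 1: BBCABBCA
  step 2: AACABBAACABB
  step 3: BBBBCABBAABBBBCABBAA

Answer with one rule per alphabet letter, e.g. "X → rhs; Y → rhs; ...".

  step 2 ⇒ step 3: AACABBAACABB ⇒ BB·BB·CA·BB·A·A·BB·BB·CA·BB·A·A
    A ↦ BB
    B ↦ A
    C ↦ CA

A->BB, B->A, C->CA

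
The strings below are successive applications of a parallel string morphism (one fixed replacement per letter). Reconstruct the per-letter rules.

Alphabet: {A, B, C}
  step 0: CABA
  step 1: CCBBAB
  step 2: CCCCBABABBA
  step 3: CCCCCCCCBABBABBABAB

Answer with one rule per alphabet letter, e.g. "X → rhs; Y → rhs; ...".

A->B, B->BA, C->CC

  step 2 ⇒ step 3: CCCCBABABBA ⇒ CC·CC·CC·CC·BA·B·BA·B·BA·BA·B
    A ↦ B
    B ↦ BA
    C ↦ CC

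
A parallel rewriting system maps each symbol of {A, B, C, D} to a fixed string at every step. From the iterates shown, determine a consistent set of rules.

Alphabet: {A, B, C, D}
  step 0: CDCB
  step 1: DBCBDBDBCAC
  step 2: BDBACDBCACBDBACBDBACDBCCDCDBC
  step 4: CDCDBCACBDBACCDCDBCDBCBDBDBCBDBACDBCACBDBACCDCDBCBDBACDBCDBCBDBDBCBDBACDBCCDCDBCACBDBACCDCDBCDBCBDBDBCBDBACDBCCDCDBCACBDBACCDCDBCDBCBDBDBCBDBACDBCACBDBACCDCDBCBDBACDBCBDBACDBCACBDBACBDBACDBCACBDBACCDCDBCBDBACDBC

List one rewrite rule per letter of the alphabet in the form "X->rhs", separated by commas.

  step 1 ⇒ step 2: DBCBDBDBCAC ⇒ BDB·AC·DBC·AC·BDB·AC·BDB·AC·DBC·CDC·DBC
    A ↦ CDC
    B ↦ AC
    C ↦ DBC
    D ↦ BDB

A->CDC, B->AC, C->DBC, D->BDB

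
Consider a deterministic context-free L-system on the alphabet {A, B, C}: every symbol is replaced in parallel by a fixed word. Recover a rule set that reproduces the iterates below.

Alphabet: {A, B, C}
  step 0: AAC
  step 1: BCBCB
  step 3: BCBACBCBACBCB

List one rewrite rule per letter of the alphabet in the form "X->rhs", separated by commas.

A->BC, B->AC, C->B

  step 0 ⇒ step 1: AAC ⇒ BC·BC·B
    A ↦ BC
    C ↦ B
    B ↦ AC  (constrained at step 1)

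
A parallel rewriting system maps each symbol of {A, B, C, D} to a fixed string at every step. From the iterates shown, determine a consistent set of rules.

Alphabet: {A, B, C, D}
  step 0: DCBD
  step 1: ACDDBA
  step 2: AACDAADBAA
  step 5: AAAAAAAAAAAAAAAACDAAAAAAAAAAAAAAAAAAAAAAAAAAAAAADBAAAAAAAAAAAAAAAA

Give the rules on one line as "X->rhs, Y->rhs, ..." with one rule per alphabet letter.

A->AA, B->DB, C->CD, D->A

  step 1 ⇒ step 2: ACDDBA ⇒ AA·CD·A·A·DB·AA
    A ↦ AA
    B ↦ DB
    C ↦ CD
    D ↦ A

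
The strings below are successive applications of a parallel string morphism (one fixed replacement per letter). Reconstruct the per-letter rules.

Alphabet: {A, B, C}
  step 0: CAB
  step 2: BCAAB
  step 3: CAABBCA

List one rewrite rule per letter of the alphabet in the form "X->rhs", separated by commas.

  step 2 ⇒ step 3: BCAAB ⇒ CA·A·B·B·CA
    A ↦ B
    B ↦ CA
    C ↦ A

A->B, B->CA, C->A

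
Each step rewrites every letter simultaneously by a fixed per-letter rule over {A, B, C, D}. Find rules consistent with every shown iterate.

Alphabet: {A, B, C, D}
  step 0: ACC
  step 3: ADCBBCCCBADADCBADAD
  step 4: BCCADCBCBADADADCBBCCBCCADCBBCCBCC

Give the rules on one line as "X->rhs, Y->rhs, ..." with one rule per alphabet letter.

A->BC, B->CB, C->AD, D->C

  step 3 ⇒ step 4: ADCBBCCCBADADCBADAD ⇒ BC·C·AD·CB·CB·AD·AD·AD·CB·BC·C·BC·C·AD·CB·BC·C·BC·C
    A ↦ BC
    B ↦ CB
    C ↦ AD
    D ↦ C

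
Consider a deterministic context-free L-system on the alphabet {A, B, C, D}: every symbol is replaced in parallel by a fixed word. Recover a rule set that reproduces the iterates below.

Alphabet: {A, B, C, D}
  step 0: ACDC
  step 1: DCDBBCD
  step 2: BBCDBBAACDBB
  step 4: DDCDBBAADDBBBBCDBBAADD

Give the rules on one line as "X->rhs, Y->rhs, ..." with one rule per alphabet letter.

A->D, B->A, C->CD, D->BB

  step 1 ⇒ step 2: DCDBBCD ⇒ BB·CD·BB·A·A·CD·BB
    B ↦ A
    C ↦ CD
    D ↦ BB
  step 0 ⇒ step 1: ACDC ⇒ D·CD·BB·CD
    A ↦ D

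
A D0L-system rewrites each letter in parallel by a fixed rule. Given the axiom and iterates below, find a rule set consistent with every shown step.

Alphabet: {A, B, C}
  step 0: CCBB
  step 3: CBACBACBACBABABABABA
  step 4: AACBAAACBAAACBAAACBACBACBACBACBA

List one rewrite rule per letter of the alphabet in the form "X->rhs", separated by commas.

A->BA, B->C, C->AA

  step 3 ⇒ step 4: CBACBACBACBABABABABA ⇒ AA·C·BA·AA·C·BA·AA·C·BA·AA·C·BA·C·BA·C·BA·C·BA·C·BA
    A ↦ BA
    B ↦ C
    C ↦ AA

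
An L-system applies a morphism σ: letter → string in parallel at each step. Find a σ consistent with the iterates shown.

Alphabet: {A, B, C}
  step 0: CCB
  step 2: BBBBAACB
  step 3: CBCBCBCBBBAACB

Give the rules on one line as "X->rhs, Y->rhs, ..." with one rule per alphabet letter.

  step 2 ⇒ step 3: BBBBAACB ⇒ CB·CB·CB·CB·B·B·AA·CB
    A ↦ B
    B ↦ CB
    C ↦ AA

A->B, B->CB, C->AA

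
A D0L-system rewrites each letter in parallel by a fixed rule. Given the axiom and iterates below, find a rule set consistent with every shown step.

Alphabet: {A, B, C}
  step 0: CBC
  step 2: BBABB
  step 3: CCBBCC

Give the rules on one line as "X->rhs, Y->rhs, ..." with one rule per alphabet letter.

  step 2 ⇒ step 3: BBABB ⇒ C·C·BB·C·C
    A ↦ BB
    B ↦ C
    C ↦ A  (constrained at step 0)

A->BB, B->C, C->A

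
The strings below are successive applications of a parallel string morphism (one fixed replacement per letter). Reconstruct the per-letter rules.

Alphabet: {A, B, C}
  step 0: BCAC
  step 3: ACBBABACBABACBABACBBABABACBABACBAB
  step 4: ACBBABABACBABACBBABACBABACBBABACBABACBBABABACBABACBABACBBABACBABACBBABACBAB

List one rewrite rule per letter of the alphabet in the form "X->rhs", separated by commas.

A->ACB, B->AB, C->B

  step 3 ⇒ step 4: ACBBABACBABACBABACBBABABACBABACBAB ⇒ ACB·B·AB·AB·ACB·AB·ACB·B·AB·ACB·AB·ACB·B·AB·ACB·AB·ACB·B·AB·AB·ACB·AB·ACB·AB·ACB·B·AB·ACB·AB·ACB·B·AB·ACB·AB
    A ↦ ACB
    B ↦ AB
    C ↦ B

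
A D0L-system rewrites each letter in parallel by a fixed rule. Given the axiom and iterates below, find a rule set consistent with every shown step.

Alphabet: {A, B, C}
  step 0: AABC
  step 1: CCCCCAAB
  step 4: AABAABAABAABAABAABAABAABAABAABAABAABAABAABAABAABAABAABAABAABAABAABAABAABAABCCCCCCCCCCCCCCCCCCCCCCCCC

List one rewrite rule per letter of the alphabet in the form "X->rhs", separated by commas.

  step 0 ⇒ step 1: AABC ⇒ CC·CC·C·AAB
    A ↦ CC
    B ↦ C
    C ↦ AAB

A->CC, B->C, C->AAB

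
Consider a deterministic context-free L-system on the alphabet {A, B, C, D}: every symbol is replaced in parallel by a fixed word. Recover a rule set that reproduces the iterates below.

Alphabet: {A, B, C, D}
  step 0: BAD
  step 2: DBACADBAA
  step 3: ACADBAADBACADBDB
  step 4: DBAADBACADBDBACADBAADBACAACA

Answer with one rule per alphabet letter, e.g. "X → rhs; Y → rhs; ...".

  step 3 ⇒ step 4: ACADBAADBACADBDB ⇒ DB·AA·DB·AC·A·DB·DB·AC·A·DB·AA·DB·AC·A·AC·A
    A ↦ DB
    B ↦ A
    C ↦ AA
    D ↦ AC

A->DB, B->A, C->AA, D->AC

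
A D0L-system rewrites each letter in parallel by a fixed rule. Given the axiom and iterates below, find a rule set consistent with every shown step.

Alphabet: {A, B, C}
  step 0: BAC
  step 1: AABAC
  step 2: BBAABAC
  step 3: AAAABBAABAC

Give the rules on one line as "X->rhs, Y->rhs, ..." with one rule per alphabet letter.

  step 2 ⇒ step 3: BBAABAC ⇒ AA·AA·B·B·AA·B·AC
    A ↦ B
    B ↦ AA
    C ↦ AC

A->B, B->AA, C->AC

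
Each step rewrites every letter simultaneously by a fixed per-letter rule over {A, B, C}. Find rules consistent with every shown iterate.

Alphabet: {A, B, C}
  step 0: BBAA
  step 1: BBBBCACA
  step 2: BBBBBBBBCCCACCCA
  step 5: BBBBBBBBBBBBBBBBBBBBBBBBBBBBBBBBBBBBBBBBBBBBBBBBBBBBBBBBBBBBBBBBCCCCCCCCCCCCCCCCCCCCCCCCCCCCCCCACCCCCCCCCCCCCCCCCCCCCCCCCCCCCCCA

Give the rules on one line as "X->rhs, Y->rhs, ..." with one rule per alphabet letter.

A->CA, B->BB, C->CC

  step 1 ⇒ step 2: BBBBCACA ⇒ BB·BB·BB·BB·CC·CA·CC·CA
    A ↦ CA
    B ↦ BB
    C ↦ CC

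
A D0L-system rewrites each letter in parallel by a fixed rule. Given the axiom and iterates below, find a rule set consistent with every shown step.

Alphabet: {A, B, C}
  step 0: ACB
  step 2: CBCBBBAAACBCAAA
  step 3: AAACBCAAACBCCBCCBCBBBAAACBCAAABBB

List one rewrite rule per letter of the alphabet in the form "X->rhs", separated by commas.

A->B, B->CBC, C->AAA

  step 2 ⇒ step 3: CBCBBBAAACBCAAA ⇒ AAA·CBC·AAA·CBC·CBC·CBC·B·B·B·AAA·CBC·AAA·B·B·B
    A ↦ B
    B ↦ CBC
    C ↦ AAA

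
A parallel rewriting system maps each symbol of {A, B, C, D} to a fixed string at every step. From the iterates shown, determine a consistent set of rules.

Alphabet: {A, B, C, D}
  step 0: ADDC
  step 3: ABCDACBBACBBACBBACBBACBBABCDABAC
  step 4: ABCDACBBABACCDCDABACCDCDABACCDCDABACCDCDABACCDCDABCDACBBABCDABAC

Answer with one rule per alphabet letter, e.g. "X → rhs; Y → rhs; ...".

A->AB, B->CD, C->AC, D->BB

  step 3 ⇒ step 4: ABCDACBBACBBACBBACBBACBBABCDABAC ⇒ AB·CD·AC·BB·AB·AC·CD·CD·AB·AC·CD·CD·AB·AC·CD·CD·AB·AC·CD·CD·AB·AC·CD·CD·AB·CD·AC·BB·AB·CD·AB·AC
    A ↦ AB
    B ↦ CD
    C ↦ AC
    D ↦ BB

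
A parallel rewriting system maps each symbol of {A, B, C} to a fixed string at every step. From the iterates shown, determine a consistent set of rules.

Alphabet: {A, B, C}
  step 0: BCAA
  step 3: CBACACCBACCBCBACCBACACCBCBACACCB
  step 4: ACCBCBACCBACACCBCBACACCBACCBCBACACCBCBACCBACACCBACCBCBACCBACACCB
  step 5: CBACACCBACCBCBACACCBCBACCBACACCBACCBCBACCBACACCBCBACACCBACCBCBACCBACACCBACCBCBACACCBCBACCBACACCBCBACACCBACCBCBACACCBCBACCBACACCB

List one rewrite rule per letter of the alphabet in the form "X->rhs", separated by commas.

A->CB, B->CB, C->AC

  step 4 ⇒ step 5: ACCBCBACCBACACCBCBACACCBACCBCBACACCBCBACCBACACCBACCBCBACCBACACCB ⇒ CB·AC·AC·CB·AC·CB·CB·AC·AC·CB·CB·AC·CB·AC·AC·CB·AC·CB·CB·AC·CB·AC·AC·CB·CB·AC·AC·CB·AC·CB·CB·AC·CB·AC·AC·CB·AC·CB·CB·AC·AC·CB·CB·AC·CB·AC·AC·CB·CB·AC·AC·CB·AC·CB·CB·AC·AC·CB·CB·AC·CB·AC·AC·CB
    A ↦ CB
    B ↦ CB
    C ↦ AC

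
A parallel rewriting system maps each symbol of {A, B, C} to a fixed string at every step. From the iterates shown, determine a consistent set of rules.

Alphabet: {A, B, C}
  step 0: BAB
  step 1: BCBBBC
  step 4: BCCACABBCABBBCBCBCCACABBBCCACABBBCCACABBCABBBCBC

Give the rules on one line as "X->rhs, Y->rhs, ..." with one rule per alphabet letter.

  step 0 ⇒ step 1: BAB ⇒ BC·BB·BC
    A ↦ BB
    B ↦ BC
    C ↦ CA  (constrained at step 1)

A->BB, B->BC, C->CA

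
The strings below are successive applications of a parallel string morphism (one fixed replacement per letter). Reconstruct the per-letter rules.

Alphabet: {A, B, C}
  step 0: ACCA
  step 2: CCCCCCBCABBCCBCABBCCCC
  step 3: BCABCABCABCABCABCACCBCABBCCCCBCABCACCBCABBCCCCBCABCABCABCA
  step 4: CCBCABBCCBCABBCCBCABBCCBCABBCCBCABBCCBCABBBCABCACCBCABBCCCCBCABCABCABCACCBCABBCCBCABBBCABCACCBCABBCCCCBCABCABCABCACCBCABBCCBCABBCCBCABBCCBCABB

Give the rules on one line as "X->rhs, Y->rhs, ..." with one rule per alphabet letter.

A->BB, B->CC, C->BCA

  step 3 ⇒ step 4: BCABCABCABCABCABCACCBCABBCCCCBCABCACCBCABBCCCCBCABCABCABCA ⇒ CC·BCA·BB·CC·BCA·BB·CC·BCA·BB·CC·BCA·BB·CC·BCA·BB·CC·BCA·BB·BCA·BCA·CC·BCA·BB·CC·CC·BCA·BCA·BCA·BCA·CC·BCA·BB·CC·BCA·BB·BCA·BCA·CC·BCA·BB·CC·CC·BCA·BCA·BCA·BCA·CC·BCA·BB·CC·BCA·BB·CC·BCA·BB·CC·BCA·BB
    A ↦ BB
    B ↦ CC
    C ↦ BCA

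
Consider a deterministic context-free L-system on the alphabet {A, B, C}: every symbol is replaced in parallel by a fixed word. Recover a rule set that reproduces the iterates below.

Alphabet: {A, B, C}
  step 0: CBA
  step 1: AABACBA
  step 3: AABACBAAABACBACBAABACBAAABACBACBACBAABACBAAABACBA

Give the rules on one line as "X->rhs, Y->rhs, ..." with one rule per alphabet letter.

  step 0 ⇒ step 1: CBA ⇒ A·ABA·CBA
    A ↦ CBA
    B ↦ ABA
    C ↦ A

A->CBA, B->ABA, C->A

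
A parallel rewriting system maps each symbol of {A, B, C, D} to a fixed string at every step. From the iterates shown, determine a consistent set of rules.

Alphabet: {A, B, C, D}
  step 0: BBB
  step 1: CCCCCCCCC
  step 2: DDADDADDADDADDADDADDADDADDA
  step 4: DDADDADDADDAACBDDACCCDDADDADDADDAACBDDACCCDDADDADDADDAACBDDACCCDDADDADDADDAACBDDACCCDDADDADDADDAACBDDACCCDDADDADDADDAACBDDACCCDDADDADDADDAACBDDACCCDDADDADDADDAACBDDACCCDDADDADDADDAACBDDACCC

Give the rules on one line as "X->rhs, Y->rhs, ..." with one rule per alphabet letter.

A->ACB, B->CCC, C->DDA, D->CC

  step 1 ⇒ step 2: CCCCCCCCC ⇒ DDA·DDA·DDA·DDA·DDA·DDA·DDA·DDA·DDA
    C ↦ DDA
    A ↦ ACB  (constrained at step 2)
  step 0 ⇒ step 1: BBB ⇒ CCC·CCC·CCC
    B ↦ CCC
    D ↦ CC  (constrained at step 2)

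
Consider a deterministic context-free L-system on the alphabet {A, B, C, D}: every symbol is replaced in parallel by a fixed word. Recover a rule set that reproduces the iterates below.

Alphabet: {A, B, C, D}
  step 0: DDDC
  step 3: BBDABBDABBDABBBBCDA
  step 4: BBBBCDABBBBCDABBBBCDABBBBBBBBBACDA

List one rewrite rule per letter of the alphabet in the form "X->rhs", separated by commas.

A->DA, B->BB, C->BA, D->C

  step 3 ⇒ step 4: BBDABBDABBDABBBBCDA ⇒ BB·BB·C·DA·BB·BB·C·DA·BB·BB·C·DA·BB·BB·BB·BB·BA·C·DA
    A ↦ DA
    B ↦ BB
    C ↦ BA
    D ↦ C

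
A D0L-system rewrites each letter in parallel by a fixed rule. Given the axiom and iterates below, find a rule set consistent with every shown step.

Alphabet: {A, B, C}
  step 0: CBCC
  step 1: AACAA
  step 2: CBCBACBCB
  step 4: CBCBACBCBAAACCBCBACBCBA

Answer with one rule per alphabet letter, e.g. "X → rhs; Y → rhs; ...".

  step 1 ⇒ step 2: AACAA ⇒ CB·CB·A·CB·CB
    A ↦ CB
    C ↦ A
  step 0 ⇒ step 1: CBCC ⇒ A·AC·A·A
    B ↦ AC

A->CB, B->AC, C->A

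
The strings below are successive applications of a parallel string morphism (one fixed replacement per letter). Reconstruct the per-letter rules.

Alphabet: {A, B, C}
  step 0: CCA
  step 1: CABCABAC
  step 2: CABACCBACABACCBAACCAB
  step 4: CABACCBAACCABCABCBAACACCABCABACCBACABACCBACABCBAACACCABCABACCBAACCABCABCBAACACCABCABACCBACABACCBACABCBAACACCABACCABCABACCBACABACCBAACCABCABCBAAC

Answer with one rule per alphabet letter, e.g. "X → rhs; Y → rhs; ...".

A->AC, B->CBA, C->CAB

  step 1 ⇒ step 2: CABCABAC ⇒ CAB·AC·CBA·CAB·AC·CBA·AC·CAB
    A ↦ AC
    B ↦ CBA
    C ↦ CAB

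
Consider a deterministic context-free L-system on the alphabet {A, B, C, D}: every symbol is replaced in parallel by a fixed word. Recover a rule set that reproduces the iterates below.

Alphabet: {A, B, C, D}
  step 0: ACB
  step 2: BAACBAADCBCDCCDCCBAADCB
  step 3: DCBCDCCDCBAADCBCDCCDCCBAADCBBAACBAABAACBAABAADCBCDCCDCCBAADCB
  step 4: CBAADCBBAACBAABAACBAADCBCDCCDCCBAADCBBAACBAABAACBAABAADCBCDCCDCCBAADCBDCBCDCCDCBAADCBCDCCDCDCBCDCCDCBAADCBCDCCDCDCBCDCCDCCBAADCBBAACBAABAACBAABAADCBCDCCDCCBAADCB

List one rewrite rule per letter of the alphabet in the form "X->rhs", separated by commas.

  step 3 ⇒ step 4: DCBCDCCDCBAADCBCDCCDCCBAADCBBAACBAABAACBAABAADCBCDCCDCCBAADCB ⇒ C·BAA·DCB·BAA·C·BAA·BAA·C·BAA·DCB·CDC·CDC·C·BAA·DCB·BAA·C·BAA·BAA·C·BAA·BAA·DCB·CDC·CDC·C·BAA·DCB·DCB·CDC·CDC·BAA·DCB·CDC·CDC·DCB·CDC·CDC·BAA·DCB·CDC·CDC·DCB·CDC·CDC·C·BAA·DCB·BAA·C·BAA·BAA·C·BAA·BAA·DCB·CDC·CDC·C·BAA·DCB
    A ↦ CDC
    B ↦ DCB
    C ↦ BAA
    D ↦ C

A->CDC, B->DCB, C->BAA, D->C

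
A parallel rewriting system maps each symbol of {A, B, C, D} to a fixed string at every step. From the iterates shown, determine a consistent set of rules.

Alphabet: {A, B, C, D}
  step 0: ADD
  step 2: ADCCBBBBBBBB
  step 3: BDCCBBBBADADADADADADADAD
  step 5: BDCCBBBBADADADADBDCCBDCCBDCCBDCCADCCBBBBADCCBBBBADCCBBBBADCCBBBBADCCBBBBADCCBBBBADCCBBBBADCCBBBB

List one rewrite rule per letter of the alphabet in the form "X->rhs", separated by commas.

  step 2 ⇒ step 3: ADCCBBBBBBBB ⇒ BD·CC·BB·BB·AD·AD·AD·AD·AD·AD·AD·AD
    A ↦ BD
    B ↦ AD
    C ↦ BB
    D ↦ CC

A->BD, B->AD, C->BB, D->CC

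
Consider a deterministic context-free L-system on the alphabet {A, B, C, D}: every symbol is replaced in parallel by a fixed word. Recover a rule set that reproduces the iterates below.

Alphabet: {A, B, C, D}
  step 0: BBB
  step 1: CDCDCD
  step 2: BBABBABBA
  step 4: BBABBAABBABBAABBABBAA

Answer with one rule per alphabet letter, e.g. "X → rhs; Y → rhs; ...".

  step 1 ⇒ step 2: CDCDCD ⇒ BB·A·BB·A·BB·A
    C ↦ BB
    D ↦ A
    A ↦ D  (constrained at step 2)
  step 0 ⇒ step 1: BBB ⇒ CD·CD·CD
    B ↦ CD

A->D, B->CD, C->BB, D->A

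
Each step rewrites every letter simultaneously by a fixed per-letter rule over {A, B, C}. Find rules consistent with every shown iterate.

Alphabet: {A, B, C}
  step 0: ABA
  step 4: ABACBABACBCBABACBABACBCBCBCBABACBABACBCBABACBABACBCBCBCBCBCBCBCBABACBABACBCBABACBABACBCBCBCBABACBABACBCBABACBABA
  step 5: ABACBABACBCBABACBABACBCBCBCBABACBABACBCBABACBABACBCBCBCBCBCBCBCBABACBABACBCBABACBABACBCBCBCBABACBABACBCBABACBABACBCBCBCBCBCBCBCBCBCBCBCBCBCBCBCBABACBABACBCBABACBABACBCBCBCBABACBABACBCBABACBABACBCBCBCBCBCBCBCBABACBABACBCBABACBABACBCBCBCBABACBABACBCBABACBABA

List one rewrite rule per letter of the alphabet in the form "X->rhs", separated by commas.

A->ABA, B->CB, C->CB

  step 4 ⇒ step 5: ABACBABACBCBABACBABACBCBCBCBABACBABACBCBABACBABACBCBCBCBCBCBCBCBABACBABACBCBABACBABACBCBCBCBABACBABACBCBABACBABA ⇒ ABA·CB·ABA·CB·CB·ABA·CB·ABA·CB·CB·CB·CB·ABA·CB·ABA·CB·CB·ABA·CB·ABA·CB·CB·CB·CB·CB·CB·CB·CB·ABA·CB·ABA·CB·CB·ABA·CB·ABA·CB·CB·CB·CB·ABA·CB·ABA·CB·CB·ABA·CB·ABA·CB·CB·CB·CB·CB·CB·CB·CB·CB·CB·CB·CB·CB·CB·CB·CB·ABA·CB·ABA·CB·CB·ABA·CB·ABA·CB·CB·CB·CB·ABA·CB·ABA·CB·CB·ABA·CB·ABA·CB·CB·CB·CB·CB·CB·CB·CB·ABA·CB·ABA·CB·CB·ABA·CB·ABA·CB·CB·CB·CB·ABA·CB·ABA·CB·CB·ABA·CB·ABA
    A ↦ ABA
    B ↦ CB
    C ↦ CB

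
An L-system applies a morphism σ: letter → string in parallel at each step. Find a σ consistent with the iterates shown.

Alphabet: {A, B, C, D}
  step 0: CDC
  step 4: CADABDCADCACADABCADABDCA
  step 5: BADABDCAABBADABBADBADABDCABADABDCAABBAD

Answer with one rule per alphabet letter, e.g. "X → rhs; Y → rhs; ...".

  step 4 ⇒ step 5: CADABDCADCACADABCADABDCA ⇒ BA·D·AB·D·CA·AB·BA·D·AB·BA·D·BA·D·AB·D·CA·BA·D·AB·D·CA·AB·BA·D
    A ↦ D
    B ↦ CA
    C ↦ BA
    D ↦ AB

A->D, B->CA, C->BA, D->AB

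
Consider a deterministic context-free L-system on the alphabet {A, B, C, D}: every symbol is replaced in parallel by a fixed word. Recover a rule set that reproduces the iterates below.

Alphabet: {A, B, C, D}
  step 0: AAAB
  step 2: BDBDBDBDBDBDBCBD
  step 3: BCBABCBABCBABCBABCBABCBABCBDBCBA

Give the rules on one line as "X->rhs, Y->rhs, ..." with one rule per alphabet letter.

  step 2 ⇒ step 3: BDBDBDBDBDBDBCBD ⇒ BC·BA·BC·BA·BC·BA·BC·BA·BC·BA·BC·BA·BC·BD·BC·BA
    B ↦ BC
    C ↦ BD
    D ↦ BA
    A ↦ CC  (constrained at step 0)

A->CC, B->BC, C->BD, D->BA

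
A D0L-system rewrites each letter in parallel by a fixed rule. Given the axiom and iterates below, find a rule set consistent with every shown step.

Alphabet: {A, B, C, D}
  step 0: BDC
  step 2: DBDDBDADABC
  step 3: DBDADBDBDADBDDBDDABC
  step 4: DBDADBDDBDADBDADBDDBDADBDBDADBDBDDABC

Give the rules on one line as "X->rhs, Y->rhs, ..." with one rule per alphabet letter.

A->D, B->DA, C->BC, D->DB

  step 3 ⇒ step 4: DBDADBDBDADBDDBDDABC ⇒ DB·DA·DB·D·DB·DA·DB·DA·DB·D·DB·DA·DB·DB·DA·DB·DB·D·DA·BC
    A ↦ D
    B ↦ DA
    C ↦ BC
    D ↦ DB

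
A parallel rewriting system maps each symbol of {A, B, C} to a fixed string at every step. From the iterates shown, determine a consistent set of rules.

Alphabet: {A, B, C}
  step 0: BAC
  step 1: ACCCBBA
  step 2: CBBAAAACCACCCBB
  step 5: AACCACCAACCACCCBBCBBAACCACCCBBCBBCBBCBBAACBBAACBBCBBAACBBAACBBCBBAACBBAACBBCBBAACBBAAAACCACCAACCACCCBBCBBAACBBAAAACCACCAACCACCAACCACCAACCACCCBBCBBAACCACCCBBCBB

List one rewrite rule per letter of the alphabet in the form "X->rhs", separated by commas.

  step 1 ⇒ step 2: ACCCBBA ⇒ CBB·A·A·A·ACC·ACC·CBB
    A ↦ CBB
    B ↦ ACC
    C ↦ A

A->CBB, B->ACC, C->A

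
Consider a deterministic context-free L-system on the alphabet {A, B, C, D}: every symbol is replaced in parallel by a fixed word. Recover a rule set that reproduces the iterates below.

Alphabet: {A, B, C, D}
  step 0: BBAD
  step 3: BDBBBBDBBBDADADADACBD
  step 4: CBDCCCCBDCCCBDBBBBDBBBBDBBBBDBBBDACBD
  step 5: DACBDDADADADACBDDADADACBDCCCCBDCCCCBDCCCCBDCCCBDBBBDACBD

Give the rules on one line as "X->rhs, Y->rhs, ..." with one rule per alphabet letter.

A->BBB, B->C, C->DA, D->BD

  step 4 ⇒ step 5: CBDCCCCBDCCCBDBBBBDBBBBDBBBBDBBBDACBD ⇒ DA·C·BD·DA·DA·DA·DA·C·BD·DA·DA·DA·C·BD·C·C·C·C·BD·C·C·C·C·BD·C·C·C·C·BD·C·C·C·BD·BBB·DA·C·BD
    A ↦ BBB
    B ↦ C
    C ↦ DA
    D ↦ BD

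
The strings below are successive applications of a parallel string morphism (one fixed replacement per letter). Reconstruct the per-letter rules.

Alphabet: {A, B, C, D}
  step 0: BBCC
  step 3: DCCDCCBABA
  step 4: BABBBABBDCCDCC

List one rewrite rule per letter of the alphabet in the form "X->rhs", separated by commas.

A->CC, B->D, C->B, D->BA

  step 3 ⇒ step 4: DCCDCCBABA ⇒ BA·B·B·BA·B·B·D·CC·D·CC
    A ↦ CC
    B ↦ D
    C ↦ B
    D ↦ BA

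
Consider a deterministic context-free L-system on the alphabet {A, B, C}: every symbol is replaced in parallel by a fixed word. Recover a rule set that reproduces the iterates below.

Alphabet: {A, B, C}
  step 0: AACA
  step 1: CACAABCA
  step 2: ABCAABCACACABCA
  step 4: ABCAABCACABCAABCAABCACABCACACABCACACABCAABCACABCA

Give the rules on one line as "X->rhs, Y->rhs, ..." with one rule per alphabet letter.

A->CA, B->C, C->AB

  step 1 ⇒ step 2: CACAABCA ⇒ AB·CA·AB·CA·CA·C·AB·CA
    A ↦ CA
    B ↦ C
    C ↦ AB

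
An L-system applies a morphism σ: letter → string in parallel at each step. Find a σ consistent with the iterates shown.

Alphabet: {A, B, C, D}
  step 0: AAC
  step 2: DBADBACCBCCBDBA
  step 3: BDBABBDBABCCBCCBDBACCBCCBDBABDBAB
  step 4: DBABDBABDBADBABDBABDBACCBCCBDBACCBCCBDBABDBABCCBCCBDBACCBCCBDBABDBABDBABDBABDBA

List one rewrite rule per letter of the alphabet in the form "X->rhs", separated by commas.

  step 3 ⇒ step 4: BDBABBDBABCCBCCBDBACCBCCBDBABDBAB ⇒ DBA·B·DBA·B·DBA·DBA·B·DBA·B·DBA·CCB·CCB·DBA·CCB·CCB·DBA·B·DBA·B·CCB·CCB·DBA·CCB·CCB·DBA·B·DBA·B·DBA·B·DBA·B·DBA
    A ↦ B
    B ↦ DBA
    C ↦ CCB
    D ↦ B

A->B, B->DBA, C->CCB, D->B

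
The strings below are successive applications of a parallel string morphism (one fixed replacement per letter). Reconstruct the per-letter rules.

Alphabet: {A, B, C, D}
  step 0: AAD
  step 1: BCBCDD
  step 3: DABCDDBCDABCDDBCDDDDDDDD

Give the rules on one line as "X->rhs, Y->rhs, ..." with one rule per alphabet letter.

A->BC, B->CA, C->DA, D->DD

  step 0 ⇒ step 1: AAD ⇒ BC·BC·DD
    A ↦ BC
    D ↦ DD
    B ↦ CA  (constrained at step 1)
    C ↦ DA  (constrained at step 1)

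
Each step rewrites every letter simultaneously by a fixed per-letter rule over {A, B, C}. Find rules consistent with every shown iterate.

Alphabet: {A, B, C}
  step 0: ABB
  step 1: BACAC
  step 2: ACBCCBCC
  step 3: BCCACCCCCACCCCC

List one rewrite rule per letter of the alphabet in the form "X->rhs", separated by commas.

  step 2 ⇒ step 3: ACBCCBCC ⇒ B·CC·AC·CC·CC·AC·CC·CC
    A ↦ B
    B ↦ AC
    C ↦ CC

A->B, B->AC, C->CC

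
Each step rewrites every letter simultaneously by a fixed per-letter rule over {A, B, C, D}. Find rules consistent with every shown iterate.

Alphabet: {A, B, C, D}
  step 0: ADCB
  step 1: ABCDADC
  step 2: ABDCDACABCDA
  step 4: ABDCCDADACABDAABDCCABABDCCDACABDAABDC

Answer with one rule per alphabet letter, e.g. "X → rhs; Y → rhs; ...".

A->AB, B->DC, C->DA, D->C

  step 1 ⇒ step 2: ABCDADC ⇒ AB·DC·DA·C·AB·C·DA
    A ↦ AB
    B ↦ DC
    C ↦ DA
    D ↦ C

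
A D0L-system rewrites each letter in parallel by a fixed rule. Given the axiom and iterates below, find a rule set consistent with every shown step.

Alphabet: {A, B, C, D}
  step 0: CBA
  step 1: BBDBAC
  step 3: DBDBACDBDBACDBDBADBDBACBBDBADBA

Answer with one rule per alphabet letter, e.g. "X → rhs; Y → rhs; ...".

A->C, B->DBA, C->BB, D->DB

  step 0 ⇒ step 1: CBA ⇒ BB·DBA·C
    A ↦ C
    B ↦ DBA
    C ↦ BB
    D ↦ DB  (constrained at step 1)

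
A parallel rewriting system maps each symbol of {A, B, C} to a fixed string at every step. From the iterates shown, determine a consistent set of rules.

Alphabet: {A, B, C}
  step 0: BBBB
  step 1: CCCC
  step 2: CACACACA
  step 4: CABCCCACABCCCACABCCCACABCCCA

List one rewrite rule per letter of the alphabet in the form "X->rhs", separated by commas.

A->BC, B->C, C->CA

  step 1 ⇒ step 2: CCCC ⇒ CA·CA·CA·CA
    C ↦ CA
    A ↦ BC  (constrained at step 2)
  step 0 ⇒ step 1: BBBB ⇒ C·C·C·C
    B ↦ C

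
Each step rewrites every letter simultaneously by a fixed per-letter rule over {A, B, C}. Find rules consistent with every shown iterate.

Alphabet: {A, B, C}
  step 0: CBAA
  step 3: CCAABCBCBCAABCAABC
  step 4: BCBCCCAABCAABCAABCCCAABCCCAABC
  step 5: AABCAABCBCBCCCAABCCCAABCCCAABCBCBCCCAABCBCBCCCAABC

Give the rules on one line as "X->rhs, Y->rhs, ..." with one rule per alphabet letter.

  step 4 ⇒ step 5: BCBCCCAABCAABCAABCCCAABCCCAABC ⇒ AA·BC·AA·BC·BC·BC·C·C·AA·BC·C·C·AA·BC·C·C·AA·BC·BC·BC·C·C·AA·BC·BC·BC·C·C·AA·BC
    A ↦ C
    B ↦ AA
    C ↦ BC

A->C, B->AA, C->BC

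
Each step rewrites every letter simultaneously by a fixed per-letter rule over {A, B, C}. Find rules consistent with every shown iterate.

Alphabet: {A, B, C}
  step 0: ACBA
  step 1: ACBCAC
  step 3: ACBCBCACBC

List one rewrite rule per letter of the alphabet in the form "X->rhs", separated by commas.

  step 0 ⇒ step 1: ACBA ⇒ AC·B·C·AC
    A ↦ AC
    B ↦ C
    C ↦ B

A->AC, B->C, C->B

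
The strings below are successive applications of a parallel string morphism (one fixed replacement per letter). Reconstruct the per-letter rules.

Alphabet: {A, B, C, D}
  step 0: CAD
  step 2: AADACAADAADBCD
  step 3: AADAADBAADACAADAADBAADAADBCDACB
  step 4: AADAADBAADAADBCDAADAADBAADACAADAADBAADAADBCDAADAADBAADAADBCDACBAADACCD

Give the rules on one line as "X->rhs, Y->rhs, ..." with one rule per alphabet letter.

A->AAD, B->CD, C->AC, D->B

  step 3 ⇒ step 4: AADAADBAADACAADAADBAADAADBCDACB ⇒ AAD·AAD·B·AAD·AAD·B·CD·AAD·AAD·B·AAD·AC·AAD·AAD·B·AAD·AAD·B·CD·AAD·AAD·B·AAD·AAD·B·CD·AC·B·AAD·AC·CD
    A ↦ AAD
    B ↦ CD
    C ↦ AC
    D ↦ B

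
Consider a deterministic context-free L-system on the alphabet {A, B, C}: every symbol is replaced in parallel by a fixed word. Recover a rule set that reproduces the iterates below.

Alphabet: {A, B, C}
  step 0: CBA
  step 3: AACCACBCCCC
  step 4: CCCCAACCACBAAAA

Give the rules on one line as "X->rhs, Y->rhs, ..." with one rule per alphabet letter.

  step 3 ⇒ step 4: AACCACBCCCC ⇒ CC·CC·A·A·CC·A·CB·A·A·A·A
    A ↦ CC
    B ↦ CB
    C ↦ A

A->CC, B->CB, C->A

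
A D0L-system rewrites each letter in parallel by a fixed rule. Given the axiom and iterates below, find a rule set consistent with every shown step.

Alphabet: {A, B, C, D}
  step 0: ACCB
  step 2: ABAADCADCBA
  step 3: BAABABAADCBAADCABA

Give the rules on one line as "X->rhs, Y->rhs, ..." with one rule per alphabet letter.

  step 2 ⇒ step 3: ABAADCADCBA ⇒ BA·A·BA·BA·A·DC·BA·A·DC·A·BA
    A ↦ BA
    B ↦ A
    C ↦ DC
    D ↦ A

A->BA, B->A, C->DC, D->A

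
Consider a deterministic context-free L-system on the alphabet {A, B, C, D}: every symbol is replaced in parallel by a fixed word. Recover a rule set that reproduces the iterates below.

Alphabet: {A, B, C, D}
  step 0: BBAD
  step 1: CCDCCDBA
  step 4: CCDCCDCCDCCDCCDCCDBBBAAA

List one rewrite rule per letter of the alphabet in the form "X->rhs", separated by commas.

A->B, B->CCD, C->A, D->A

  step 0 ⇒ step 1: BBAD ⇒ CCD·CCD·B·A
    A ↦ B
    B ↦ CCD
    D ↦ A
    C ↦ A  (constrained at step 1)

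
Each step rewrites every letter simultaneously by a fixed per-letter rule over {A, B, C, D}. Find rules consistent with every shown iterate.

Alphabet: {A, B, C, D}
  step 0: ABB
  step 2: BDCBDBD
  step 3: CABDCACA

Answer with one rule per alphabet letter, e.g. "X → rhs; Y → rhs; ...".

A->CB, B->C, C->BD, D->A

  step 2 ⇒ step 3: BDCBDBD ⇒ C·A·BD·C·A·C·A
    B ↦ C
    C ↦ BD
    D ↦ A
    A ↦ CB  (constrained at step 0)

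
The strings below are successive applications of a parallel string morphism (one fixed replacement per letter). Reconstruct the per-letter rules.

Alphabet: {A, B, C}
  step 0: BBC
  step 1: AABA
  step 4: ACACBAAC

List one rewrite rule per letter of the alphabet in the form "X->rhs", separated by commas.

A->C, B->A, C->BA

  step 0 ⇒ step 1: BBC ⇒ A·A·BA
    B ↦ A
    C ↦ BA
    A ↦ C  (constrained at step 1)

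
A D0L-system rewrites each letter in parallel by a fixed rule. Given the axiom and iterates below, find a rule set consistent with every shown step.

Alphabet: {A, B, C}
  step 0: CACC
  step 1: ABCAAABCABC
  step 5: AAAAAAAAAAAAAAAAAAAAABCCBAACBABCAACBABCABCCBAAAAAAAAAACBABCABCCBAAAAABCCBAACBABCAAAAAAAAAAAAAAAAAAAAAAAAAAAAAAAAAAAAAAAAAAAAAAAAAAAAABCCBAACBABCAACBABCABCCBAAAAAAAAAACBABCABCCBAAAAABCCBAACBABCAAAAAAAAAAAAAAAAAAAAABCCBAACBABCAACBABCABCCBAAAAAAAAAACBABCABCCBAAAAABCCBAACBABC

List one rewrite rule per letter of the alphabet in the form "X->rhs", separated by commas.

A->AA, B->CB, C->ABC

  step 0 ⇒ step 1: CACC ⇒ ABC·AA·ABC·ABC
    A ↦ AA
    C ↦ ABC
    B ↦ CB  (constrained at step 1)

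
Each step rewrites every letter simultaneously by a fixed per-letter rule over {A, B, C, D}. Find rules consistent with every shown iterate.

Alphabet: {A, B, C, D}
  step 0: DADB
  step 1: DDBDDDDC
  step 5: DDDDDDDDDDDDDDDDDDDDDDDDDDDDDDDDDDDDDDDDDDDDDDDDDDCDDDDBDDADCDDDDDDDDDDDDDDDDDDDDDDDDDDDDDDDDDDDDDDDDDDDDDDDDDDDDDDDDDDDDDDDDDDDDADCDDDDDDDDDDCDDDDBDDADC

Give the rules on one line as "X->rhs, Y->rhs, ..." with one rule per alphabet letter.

  step 0 ⇒ step 1: DADB ⇒ DD·B·DD·DDC
    A ↦ B
    B ↦ DDC
    D ↦ DD
    C ↦ ADC  (constrained at step 1)

A->B, B->DDC, C->ADC, D->DD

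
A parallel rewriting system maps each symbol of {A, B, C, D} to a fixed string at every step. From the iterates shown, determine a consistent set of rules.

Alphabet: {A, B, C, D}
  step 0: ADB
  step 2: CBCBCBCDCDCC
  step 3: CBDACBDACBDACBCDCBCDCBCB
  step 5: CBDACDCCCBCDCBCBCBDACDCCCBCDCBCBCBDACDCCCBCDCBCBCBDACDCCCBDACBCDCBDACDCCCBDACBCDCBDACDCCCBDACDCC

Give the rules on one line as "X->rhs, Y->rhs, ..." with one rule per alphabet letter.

A->CC, B->DA, C->CB, D->CD

  step 2 ⇒ step 3: CBCBCBCDCDCC ⇒ CB·DA·CB·DA·CB·DA·CB·CD·CB·CD·CB·CB
    B ↦ DA
    C ↦ CB
    D ↦ CD
    A ↦ CC  (constrained at step 0)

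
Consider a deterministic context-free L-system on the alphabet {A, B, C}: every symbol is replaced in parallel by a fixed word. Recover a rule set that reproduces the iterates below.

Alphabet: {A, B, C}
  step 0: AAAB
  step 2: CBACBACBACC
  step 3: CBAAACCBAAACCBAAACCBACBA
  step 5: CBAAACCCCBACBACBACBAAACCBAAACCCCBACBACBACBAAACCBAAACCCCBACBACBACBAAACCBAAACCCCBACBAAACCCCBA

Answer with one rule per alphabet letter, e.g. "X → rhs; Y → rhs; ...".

A->C, B->AA, C->CBA

  step 2 ⇒ step 3: CBACBACBACC ⇒ CBA·AA·C·CBA·AA·C·CBA·AA·C·CBA·CBA
    A ↦ C
    B ↦ AA
    C ↦ CBA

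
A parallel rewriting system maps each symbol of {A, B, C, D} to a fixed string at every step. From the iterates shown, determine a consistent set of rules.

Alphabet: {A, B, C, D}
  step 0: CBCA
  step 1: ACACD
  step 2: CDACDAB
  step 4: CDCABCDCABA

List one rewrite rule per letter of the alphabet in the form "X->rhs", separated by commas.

A->CD, B->C, C->A, D->B

  step 1 ⇒ step 2: ACACD ⇒ CD·A·CD·A·B
    A ↦ CD
    C ↦ A
    D ↦ B
  step 0 ⇒ step 1: CBCA ⇒ A·C·A·CD
    B ↦ C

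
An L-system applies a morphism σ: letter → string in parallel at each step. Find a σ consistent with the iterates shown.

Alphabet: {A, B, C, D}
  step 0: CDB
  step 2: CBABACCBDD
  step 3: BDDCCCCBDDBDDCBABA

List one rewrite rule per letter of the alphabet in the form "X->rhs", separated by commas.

A->C, B->C, C->BDD, D->BA

  step 2 ⇒ step 3: CBABACCBDD ⇒ BDD·C·C·C·C·BDD·BDD·C·BA·BA
    A ↦ C
    B ↦ C
    C ↦ BDD
    D ↦ BA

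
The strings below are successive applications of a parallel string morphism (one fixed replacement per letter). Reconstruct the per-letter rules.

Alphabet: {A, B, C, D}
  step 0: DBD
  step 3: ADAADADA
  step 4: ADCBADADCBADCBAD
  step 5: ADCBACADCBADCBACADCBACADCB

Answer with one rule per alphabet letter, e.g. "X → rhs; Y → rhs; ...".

  step 4 ⇒ step 5: ADCBADADCBADCBAD ⇒ AD·CB·A·C·AD·CB·AD·CB·A·C·AD·CB·A·C·AD·CB
    A ↦ AD
    B ↦ C
    C ↦ A
    D ↦ CB

A->AD, B->C, C->A, D->CB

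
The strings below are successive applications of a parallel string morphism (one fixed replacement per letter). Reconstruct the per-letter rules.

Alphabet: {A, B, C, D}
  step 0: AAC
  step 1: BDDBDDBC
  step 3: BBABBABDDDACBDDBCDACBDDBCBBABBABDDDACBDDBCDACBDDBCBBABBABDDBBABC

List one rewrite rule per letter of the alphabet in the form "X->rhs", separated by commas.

A->BDD, B->BBA, C->BC, D->DAC

  step 0 ⇒ step 1: AAC ⇒ BDD·BDD·BC
    A ↦ BDD
    C ↦ BC
    B ↦ BBA  (constrained at step 1)
    D ↦ DAC  (constrained at step 1)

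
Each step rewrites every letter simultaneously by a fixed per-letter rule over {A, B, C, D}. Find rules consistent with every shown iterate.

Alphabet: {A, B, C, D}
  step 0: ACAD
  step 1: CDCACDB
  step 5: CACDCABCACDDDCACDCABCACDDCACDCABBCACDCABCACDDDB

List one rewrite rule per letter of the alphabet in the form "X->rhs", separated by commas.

  step 0 ⇒ step 1: ACAD ⇒ CD·CA·CD·B
    A ↦ CD
    C ↦ CA
    D ↦ B
    B ↦ D  (constrained at step 1)

A->CD, B->D, C->CA, D->B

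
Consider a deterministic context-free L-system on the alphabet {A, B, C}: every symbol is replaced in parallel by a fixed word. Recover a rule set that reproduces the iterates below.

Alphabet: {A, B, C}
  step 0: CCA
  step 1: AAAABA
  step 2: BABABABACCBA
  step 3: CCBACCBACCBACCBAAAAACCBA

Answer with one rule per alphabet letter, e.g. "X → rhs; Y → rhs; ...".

A->BA, B->CC, C->AA

  step 2 ⇒ step 3: BABABABACCBA ⇒ CC·BA·CC·BA·CC·BA·CC·BA·AA·AA·CC·BA
    A ↦ BA
    B ↦ CC
    C ↦ AA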